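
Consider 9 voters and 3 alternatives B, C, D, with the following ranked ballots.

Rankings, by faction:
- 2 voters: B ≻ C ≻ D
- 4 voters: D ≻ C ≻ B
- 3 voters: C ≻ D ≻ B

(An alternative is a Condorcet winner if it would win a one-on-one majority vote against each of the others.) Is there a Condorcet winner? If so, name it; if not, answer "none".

Check each pair by majority over 9 ballots:
B vs C: 2 to 7, C.
B vs D: 2 to 7, D.
C vs D: C is ranked higher on 2+3 = 5 ballots, D on 4. C wins 5–4.
C beats each of B, D — C is the Condorcet winner.

C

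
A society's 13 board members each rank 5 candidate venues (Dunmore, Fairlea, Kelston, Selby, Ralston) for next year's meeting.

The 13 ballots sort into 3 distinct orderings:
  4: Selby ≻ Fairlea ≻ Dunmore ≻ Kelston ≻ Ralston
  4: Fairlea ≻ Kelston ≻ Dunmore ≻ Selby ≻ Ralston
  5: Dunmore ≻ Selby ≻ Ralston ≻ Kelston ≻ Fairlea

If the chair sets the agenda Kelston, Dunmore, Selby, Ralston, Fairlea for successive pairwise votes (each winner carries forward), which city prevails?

Round 1: Kelston vs Dunmore — 4–9, Dunmore advances.
Round 2: Dunmore vs Selby — 9–4, Dunmore advances.
Round 3: Dunmore vs Ralston — 13–0, Dunmore advances.
Round 4: Dunmore vs Fairlea — 5–8, Fairlea advances.
The agenda winner is Fairlea.

Fairlea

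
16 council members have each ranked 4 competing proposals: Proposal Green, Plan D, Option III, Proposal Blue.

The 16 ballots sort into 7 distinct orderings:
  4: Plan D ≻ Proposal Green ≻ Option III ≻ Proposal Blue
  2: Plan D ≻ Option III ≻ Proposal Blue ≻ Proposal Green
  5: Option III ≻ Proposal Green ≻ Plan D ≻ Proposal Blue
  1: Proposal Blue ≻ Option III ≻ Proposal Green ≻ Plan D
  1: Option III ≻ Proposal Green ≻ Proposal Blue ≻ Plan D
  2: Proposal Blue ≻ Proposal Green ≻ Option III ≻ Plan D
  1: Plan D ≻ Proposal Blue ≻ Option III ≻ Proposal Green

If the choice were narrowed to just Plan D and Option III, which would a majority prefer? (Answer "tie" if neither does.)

Option III

Ballots ranking Plan D above Option III: 4 + 2 + 1 = 7.
Ballots ranking Option III above Plan D: 16 − 7 = 9.
Option III wins the head-to-head 9–7.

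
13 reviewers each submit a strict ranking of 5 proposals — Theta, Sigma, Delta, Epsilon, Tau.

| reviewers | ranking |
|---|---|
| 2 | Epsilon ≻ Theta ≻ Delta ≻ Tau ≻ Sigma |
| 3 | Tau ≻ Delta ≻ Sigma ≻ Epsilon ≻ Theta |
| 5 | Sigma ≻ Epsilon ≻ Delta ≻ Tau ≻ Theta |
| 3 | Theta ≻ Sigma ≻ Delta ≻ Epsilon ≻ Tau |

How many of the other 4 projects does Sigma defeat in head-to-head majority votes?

4

Sigma against each rival (13 reviewers):
Sigma vs Theta: Sigma wins 8–5.
Sigma vs Delta: 5+3 = 8 for Sigma, 5 for Delta — Sigma by 8–5.
Sigma vs Epsilon: Sigma is ranked higher on 3+5+3 = 11 ballots, Epsilon on 2. Sigma wins 11–2.
Sigma vs Tau: 8 to 5, Sigma.
Sigma beats Theta, Delta, Epsilon, Tau — 4 pairwise wins.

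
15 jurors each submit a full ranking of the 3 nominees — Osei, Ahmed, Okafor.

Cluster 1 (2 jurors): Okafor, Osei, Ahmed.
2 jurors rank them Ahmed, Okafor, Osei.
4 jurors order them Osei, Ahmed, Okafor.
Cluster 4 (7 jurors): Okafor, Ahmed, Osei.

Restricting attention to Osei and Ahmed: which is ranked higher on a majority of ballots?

Ballots ranking Osei above Ahmed: 2 + 4 = 6.
Ballots ranking Ahmed above Osei: 15 − 6 = 9.
Ahmed wins the head-to-head 9–6.

Ahmed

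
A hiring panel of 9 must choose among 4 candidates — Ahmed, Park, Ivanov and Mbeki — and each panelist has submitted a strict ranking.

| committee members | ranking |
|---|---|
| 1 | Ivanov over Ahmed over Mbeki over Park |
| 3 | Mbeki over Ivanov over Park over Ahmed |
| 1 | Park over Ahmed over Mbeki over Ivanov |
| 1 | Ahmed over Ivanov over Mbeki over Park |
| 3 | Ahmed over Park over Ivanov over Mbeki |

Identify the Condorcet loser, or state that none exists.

Park

Head-to-head results (9 committee members):
Ahmed vs Park: Ahmed wins 5–4.
Ahmed vs Ivanov: Ahmed preferred on 1+1+3 = 5 ballots; Ahmed wins 5–4.
Ahmed vs Mbeki: 1+1+1+3 = 6 for Ahmed, 3 for Mbeki — Ahmed by 6–3.
Park vs Ivanov: 1+3 = 4 for Park, 5 for Ivanov — Ivanov by 5–4.
Park vs Mbeki: 4 to 5, Mbeki.
Ivanov–Mbeki: Ivanov 5–4.
Park is beaten in every head-to-head and is the Condorcet loser.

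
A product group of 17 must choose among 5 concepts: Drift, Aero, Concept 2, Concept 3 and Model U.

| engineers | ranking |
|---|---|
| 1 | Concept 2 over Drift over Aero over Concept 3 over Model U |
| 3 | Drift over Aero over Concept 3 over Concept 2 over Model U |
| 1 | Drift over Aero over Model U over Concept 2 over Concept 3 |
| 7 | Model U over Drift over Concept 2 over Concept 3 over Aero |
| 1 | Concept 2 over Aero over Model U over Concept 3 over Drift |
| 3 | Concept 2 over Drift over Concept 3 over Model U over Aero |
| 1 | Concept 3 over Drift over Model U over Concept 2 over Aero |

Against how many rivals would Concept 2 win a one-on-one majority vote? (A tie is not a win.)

Concept 2 against each rival (17 engineers):
Concept 2 vs Drift: Concept 2 preferred on 1+1+3 = 5 ballots; Drift wins 12–5.
Concept 2 vs Aero: Concept 2, 13–4.
Concept 2 vs Concept 3: Concept 2, 13–4.
Concept 2 vs Model U: Model U wins 9–8.
Concept 2 beats Aero, Concept 3; loses to Drift, Model U — 2 pairwise wins.

2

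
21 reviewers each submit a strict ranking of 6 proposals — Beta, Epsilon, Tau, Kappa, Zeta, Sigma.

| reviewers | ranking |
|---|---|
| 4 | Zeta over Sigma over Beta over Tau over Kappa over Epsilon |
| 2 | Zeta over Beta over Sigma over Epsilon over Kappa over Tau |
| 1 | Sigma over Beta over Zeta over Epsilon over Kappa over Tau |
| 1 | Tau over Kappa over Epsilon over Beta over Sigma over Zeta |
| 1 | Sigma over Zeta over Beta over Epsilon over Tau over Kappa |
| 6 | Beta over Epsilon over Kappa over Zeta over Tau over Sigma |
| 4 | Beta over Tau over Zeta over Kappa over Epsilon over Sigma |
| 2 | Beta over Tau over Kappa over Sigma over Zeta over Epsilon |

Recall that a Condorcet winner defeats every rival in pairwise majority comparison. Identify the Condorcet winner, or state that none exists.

Head-to-head results (21 reviewers):
Beta vs Epsilon: 20 to 1, Beta.
Beta vs Tau: Beta is ranked higher on 20 ballots, Tau on 1. Beta wins 20–1.
Beta vs Kappa: Beta preferred on 20 ballots; Beta wins 20–1.
Beta vs Zeta: Beta preferred on 1+1+6+4+2 = 14 ballots; Beta wins 14–7.
Beta vs Sigma: 2+1+6+4+2 = 15 for Beta, 6 for Sigma — Beta by 15–6.
Epsilon vs Tau: Epsilon preferred on 2+1+1+6 = 10 ballots; Tau wins 11–10.
Epsilon vs Kappa: 2+1+1+6 = 10 for Epsilon, 11 for Kappa — Kappa by 11–10.
Epsilon vs Zeta: Epsilon preferred on 1+6 = 7 ballots; Zeta wins 14–7.
Epsilon vs Sigma: 11 to 10, Epsilon.
Tau vs Kappa: 12 to 9, Tau.
Tau vs Zeta: Tau is ranked higher on 1+4+2 = 7 ballots, Zeta on 14. Zeta wins 14–7.
Tau vs Sigma: Tau is ranked higher on 1+6+4+2 = 13 ballots, Sigma on 8. Tau wins 13–8.
Kappa vs Zeta: 9 to 12, Zeta.
Kappa vs Sigma: 1+6+4+2 = 13 for Kappa, 8 for Sigma — Kappa by 13–8.
Zeta vs Sigma: 4+2+6+4 = 16 for Zeta, 5 for Sigma — Zeta by 16–5.
Beta defeats every rival head-to-head and is the Condorcet winner.

Beta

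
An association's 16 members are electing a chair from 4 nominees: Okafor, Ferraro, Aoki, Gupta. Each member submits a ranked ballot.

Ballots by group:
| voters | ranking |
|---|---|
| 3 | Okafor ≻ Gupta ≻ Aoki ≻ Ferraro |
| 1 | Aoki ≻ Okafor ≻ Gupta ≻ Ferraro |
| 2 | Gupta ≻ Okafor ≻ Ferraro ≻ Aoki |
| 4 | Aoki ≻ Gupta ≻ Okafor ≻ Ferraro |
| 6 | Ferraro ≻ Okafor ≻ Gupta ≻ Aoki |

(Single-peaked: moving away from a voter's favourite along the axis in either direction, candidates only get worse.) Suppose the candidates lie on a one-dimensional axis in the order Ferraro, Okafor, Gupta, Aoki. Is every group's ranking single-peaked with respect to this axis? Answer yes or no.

no

Axis positions: Ferraro=1, Okafor=2, Gupta=3, Aoki=4.
Group 1 (peak Okafor at position 2): ranking walks positions 2-3-4-1, expanding outward from the peak — single-peaked.
Group 2: ranking walks positions 4-2-3-1; Okafor is ranked above Gupta even though Gupta lies between Okafor and the peak Aoki on the axis — preferences dip and rise again. Not single-peaked.
Group 3 (peak Gupta at position 3): ranking walks positions 3-2-1-4, expanding outward from the peak — single-peaked.
Group 4 (peak Aoki at position 4): ranking walks positions 4-3-2-1, expanding outward from the peak — single-peaked.
Group 5 (peak Ferraro at position 1): ranking walks positions 1-2-3-4, expanding outward from the peak — single-peaked.
Group 2 violates single-peakedness, so the profile is not single-peaked on this axis.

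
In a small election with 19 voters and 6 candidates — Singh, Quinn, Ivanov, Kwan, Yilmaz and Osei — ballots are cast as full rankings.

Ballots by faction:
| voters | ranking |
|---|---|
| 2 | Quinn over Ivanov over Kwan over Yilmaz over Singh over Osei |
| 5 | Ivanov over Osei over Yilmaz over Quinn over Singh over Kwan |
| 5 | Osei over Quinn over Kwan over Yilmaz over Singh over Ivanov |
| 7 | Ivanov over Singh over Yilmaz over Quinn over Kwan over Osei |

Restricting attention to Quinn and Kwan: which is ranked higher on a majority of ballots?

Ballots ranking Quinn above Kwan: 2 + 5 + 5 + 7 = 19.
Ballots ranking Kwan above Quinn: 19 − 19 = 0.
Quinn wins the head-to-head 19–0.

Quinn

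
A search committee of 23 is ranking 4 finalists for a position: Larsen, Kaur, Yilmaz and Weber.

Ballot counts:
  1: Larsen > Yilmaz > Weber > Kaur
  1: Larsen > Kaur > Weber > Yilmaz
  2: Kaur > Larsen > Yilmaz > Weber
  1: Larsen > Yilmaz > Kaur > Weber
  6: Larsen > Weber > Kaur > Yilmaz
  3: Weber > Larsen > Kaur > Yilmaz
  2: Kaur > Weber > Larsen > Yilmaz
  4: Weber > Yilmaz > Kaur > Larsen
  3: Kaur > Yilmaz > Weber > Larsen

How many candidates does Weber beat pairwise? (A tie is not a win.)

3

Weber against each rival (23 committee members):
Weber vs Larsen: Weber preferred on 3+2+4+3 = 12 ballots; Weber wins 12–11.
Weber vs Kaur: Weber wins 14–9.
Weber vs Yilmaz: Weber preferred on 1+6+3+2+4 = 16 ballots; Weber wins 16–7.
Weber beats Larsen, Kaur, Yilmaz — 3 pairwise wins.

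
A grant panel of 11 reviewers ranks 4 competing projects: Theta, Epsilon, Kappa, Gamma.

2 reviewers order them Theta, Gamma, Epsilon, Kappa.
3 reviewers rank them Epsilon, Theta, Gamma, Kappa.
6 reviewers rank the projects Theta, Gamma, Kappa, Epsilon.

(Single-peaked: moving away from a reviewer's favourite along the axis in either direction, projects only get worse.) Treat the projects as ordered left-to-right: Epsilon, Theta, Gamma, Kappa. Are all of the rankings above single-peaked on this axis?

Axis positions: Epsilon=1, Theta=2, Gamma=3, Kappa=4.
Cluster 1 (peak Theta at position 2): ranking walks positions 2-3-1-4, expanding outward from the peak — single-peaked.
Cluster 2 (peak Epsilon at position 1): ranking walks positions 1-2-3-4, expanding outward from the peak — single-peaked.
Cluster 3 (peak Theta at position 2): ranking walks positions 2-3-4-1, expanding outward from the peak — single-peaked.
Every ranking is single-peaked on this axis.

yes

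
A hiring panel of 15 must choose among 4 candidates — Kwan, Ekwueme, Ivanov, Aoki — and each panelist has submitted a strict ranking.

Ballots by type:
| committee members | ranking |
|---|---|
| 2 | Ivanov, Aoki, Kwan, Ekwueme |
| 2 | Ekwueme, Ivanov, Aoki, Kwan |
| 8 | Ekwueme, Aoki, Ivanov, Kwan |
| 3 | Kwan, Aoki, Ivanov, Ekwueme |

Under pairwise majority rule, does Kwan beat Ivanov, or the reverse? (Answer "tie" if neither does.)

Ivanov

Ballots ranking Kwan above Ivanov: 3.
Ballots ranking Ivanov above Kwan: 15 − 3 = 12.
Ivanov wins the head-to-head 12–3.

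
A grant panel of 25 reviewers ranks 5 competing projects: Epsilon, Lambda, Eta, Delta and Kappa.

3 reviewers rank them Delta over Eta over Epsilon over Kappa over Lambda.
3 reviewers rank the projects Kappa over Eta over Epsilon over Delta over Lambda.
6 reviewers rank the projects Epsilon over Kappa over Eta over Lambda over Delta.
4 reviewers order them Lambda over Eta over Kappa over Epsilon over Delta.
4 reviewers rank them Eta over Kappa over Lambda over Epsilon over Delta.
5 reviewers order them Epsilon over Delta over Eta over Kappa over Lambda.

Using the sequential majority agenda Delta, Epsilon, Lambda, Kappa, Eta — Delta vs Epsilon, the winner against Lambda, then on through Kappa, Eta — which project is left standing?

Eta

Round 1: Delta vs Epsilon — 3–22, Epsilon advances.
Round 2: Epsilon vs Lambda — 17–8, Epsilon advances.
Round 3: Epsilon vs Kappa — 14–11, Epsilon advances.
Round 4: Epsilon vs Eta — 11–14, Eta advances.
The agenda winner is Eta.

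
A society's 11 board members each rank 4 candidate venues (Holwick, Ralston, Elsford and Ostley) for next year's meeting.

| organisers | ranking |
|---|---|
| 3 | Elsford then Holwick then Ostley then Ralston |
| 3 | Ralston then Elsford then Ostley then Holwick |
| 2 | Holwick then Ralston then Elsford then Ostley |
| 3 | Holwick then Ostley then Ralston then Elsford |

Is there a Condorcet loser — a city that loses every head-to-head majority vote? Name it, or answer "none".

Pairwise majorities:
Holwick vs Ralston: Holwick preferred on 3+2+3 = 8 ballots; Holwick wins 8–3.
Holwick vs Elsford: Elsford, 6–5.
Holwick vs Ostley: Holwick wins 8–3.
Ralston vs Elsford: Ralston, 8–3.
Ralston vs Ostley: Ostley, 6–5.
Elsford vs Ostley: Elsford, 8–3.
Each city has at least one pairwise win (Holwick beats Ralston; Ralston beats Elsford; Elsford beats Holwick; Ostley beats Ralston) — no Condorcet loser.

none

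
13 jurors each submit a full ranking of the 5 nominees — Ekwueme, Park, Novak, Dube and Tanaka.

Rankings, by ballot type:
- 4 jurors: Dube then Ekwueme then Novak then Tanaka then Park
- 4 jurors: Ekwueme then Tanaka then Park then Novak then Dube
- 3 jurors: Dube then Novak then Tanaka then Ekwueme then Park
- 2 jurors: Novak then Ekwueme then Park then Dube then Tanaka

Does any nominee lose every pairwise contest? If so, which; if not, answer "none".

Park

Pairwise majorities:
Ekwueme vs Park: Ekwueme, 13–0.
Ekwueme vs Novak: 8 to 5, Ekwueme.
Ekwueme vs Dube: Ekwueme preferred on 4+2 = 6 ballots; Dube wins 7–6.
Ekwueme vs Tanaka: 10 to 3, Ekwueme.
Park vs Novak: Park is ranked higher on 4 ballots, Novak on 9. Novak wins 9–4.
Park–Dube: Dube 7–6.
Park vs Tanaka: Tanaka, 11–2.
Novak–Dube: Dube 7–6.
Novak vs Tanaka: Novak wins 9–4.
Dube vs Tanaka: Dube is ranked higher on 4+3+2 = 9 ballots, Tanaka on 4. Dube wins 9–4.
Only Park has no wins; Park is the Condorcet loser.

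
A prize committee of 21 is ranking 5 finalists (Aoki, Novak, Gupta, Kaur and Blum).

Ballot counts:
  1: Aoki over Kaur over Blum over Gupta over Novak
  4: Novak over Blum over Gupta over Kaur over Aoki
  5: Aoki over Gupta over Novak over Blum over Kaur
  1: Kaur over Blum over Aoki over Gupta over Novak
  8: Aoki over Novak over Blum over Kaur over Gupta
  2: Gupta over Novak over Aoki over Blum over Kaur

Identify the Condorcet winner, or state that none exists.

Check each pair by majority over 21 ballots:
Aoki vs Novak: Aoki is ranked higher on 1+5+1+8 = 15 ballots, Novak on 6. Aoki wins 15–6.
Aoki vs Gupta: 15 to 6, Aoki.
Aoki vs Kaur: 1+5+8+2 = 16 for Aoki, 5 for Kaur — Aoki by 16–5.
Aoki vs Blum: 1+5+8+2 = 16 for Aoki, 5 for Blum — Aoki by 16–5.
Novak vs Gupta: Novak is ranked higher on 4+8 = 12 ballots, Gupta on 9. Novak wins 12–9.
Novak vs Kaur: 19 to 2, Novak.
Novak vs Blum: 19 to 2, Novak.
Gupta vs Kaur: Gupta is ranked higher on 4+5+2 = 11 ballots, Kaur on 10. Gupta wins 11–10.
Gupta vs Blum: 5+2 = 7 for Gupta, 14 for Blum — Blum by 14–7.
Kaur vs Blum: 1+1 = 2 for Kaur, 19 for Blum — Blum by 19–2.
Only Aoki has no losses; Aoki is the Condorcet winner.

Aoki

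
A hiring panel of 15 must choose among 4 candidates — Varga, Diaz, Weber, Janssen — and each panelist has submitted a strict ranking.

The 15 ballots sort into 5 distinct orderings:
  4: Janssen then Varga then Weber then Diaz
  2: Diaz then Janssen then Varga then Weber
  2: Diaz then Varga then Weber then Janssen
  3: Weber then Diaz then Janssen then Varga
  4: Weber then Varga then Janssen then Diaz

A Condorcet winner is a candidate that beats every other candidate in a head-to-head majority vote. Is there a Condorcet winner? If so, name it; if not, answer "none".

none

Head-to-head results (15 committee members):
Varga vs Diaz: Varga, 8–7.
Varga vs Weber: Varga, 8–7.
Varga vs Janssen: Janssen wins 9–6.
Diaz vs Weber: Weber wins 11–4.
Diaz–Janssen: Janssen 8–7.
Weber vs Janssen: Weber wins 9–6.
Every candidate loses at least once (Varga loses to Janssen; Diaz loses to Varga; Weber loses to Varga; Janssen loses to Weber). The majority relation contains the cycle Varga → Weber → Janssen → Varga, so there is no Condorcet winner.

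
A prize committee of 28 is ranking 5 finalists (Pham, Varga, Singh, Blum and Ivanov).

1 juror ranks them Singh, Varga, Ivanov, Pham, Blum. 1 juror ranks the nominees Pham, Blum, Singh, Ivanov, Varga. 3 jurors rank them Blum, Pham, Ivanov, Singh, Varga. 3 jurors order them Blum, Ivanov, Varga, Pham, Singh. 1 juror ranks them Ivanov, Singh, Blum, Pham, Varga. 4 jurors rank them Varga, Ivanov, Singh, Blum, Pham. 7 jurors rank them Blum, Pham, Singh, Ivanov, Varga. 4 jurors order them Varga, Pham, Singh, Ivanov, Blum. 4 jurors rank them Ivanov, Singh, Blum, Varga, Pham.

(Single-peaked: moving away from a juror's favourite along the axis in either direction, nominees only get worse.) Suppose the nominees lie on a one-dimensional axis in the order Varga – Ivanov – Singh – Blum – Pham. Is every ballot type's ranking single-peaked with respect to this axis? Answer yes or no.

Axis positions: Varga=1, Ivanov=2, Singh=3, Blum=4, Pham=5.
Ballot type 1: ranking walks positions 3-1-2-5-4; Varga is ranked above Ivanov even though Ivanov lies between Varga and the peak Singh on the axis — preferences dip and rise again. Not single-peaked.
Ballot type 2 (peak Pham at position 5): ranking walks positions 5-4-3-2-1, expanding outward from the peak — single-peaked.
Ballot type 3: ranking walks positions 4-5-2-3-1; Ivanov is ranked above Singh even though Singh lies between Ivanov and the peak Blum on the axis — preferences dip and rise again. Not single-peaked.
Ballot type 4: ranking walks positions 4-2-1-5-3; Ivanov is ranked above Singh even though Singh lies between Ivanov and the peak Blum on the axis — preferences dip and rise again. Not single-peaked.
Ballot type 5 (peak Ivanov at position 2): ranking walks positions 2-3-4-5-1, expanding outward from the peak — single-peaked.
Ballot type 6 (peak Varga at position 1): ranking walks positions 1-2-3-4-5, expanding outward from the peak — single-peaked.
Ballot type 7 (peak Blum at position 4): ranking walks positions 4-5-3-2-1, expanding outward from the peak — single-peaked.
Ballot type 8: ranking walks positions 1-5-3-2-4; Pham is ranked above Ivanov even though Ivanov lies between Pham and the peak Varga on the axis — preferences dip and rise again. Not single-peaked.
Ballot type 9 (peak Ivanov at position 2): ranking walks positions 2-3-4-1-5, expanding outward from the peak — single-peaked.
Ballot type 1 violates single-peakedness, so the profile is not single-peaked on this axis.

no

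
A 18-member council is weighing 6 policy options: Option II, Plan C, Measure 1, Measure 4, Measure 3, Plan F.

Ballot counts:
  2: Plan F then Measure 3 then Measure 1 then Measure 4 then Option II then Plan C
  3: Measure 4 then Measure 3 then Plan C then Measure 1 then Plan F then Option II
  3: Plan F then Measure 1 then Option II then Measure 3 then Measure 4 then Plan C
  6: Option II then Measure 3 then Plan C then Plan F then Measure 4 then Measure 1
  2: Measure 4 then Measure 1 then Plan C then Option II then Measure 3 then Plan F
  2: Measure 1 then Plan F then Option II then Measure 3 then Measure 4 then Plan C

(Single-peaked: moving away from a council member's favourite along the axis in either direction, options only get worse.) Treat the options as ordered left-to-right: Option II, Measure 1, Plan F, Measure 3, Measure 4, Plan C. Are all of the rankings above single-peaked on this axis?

no

Axis positions: Option II=1, Measure 1=2, Plan F=3, Measure 3=4, Measure 4=5, Plan C=6.
Bloc 1 (peak Plan F at position 3): ranking walks positions 3-4-2-5-1-6, expanding outward from the peak — single-peaked.
Bloc 2: ranking walks positions 5-4-6-2-3-1; Measure 1 is ranked above Plan F even though Plan F lies between Measure 1 and the peak Measure 4 on the axis — preferences dip and rise again. Not single-peaked.
Bloc 3 (peak Plan F at position 3): ranking walks positions 3-2-1-4-5-6, expanding outward from the peak — single-peaked.
Bloc 4: ranking walks positions 1-4-6-3-5-2; Measure 3 is ranked above Measure 1 even though Measure 1 lies between Measure 3 and the peak Option II on the axis — preferences dip and rise again. Not single-peaked.
Bloc 5: ranking walks positions 5-2-6-1-4-3; Measure 1 is ranked above Measure 3 even though Measure 3 lies between Measure 1 and the peak Measure 4 on the axis — preferences dip and rise again. Not single-peaked.
Bloc 6 (peak Measure 1 at position 2): ranking walks positions 2-3-1-4-5-6, expanding outward from the peak — single-peaked.
Bloc 2 violates single-peakedness, so the profile is not single-peaked on this axis.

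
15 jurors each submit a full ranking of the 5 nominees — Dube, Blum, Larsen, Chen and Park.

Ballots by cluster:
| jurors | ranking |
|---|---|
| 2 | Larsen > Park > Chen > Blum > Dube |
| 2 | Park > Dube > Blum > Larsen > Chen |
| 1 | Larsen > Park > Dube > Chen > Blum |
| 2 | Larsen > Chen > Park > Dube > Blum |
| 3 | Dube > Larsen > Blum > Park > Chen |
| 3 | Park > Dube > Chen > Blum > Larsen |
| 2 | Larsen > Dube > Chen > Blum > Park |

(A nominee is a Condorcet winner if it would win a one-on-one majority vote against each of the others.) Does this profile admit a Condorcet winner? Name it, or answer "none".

none

Head-to-head results (15 jurors):
Dube vs Blum: 13 to 2, Dube.
Dube–Larsen: Dube 8–7.
Dube vs Chen: 2+1+3+3+2 = 11 for Dube, 4 for Chen — Dube by 11–4.
Dube vs Park: 3+2 = 5 for Dube, 10 for Park — Park by 10–5.
Blum–Larsen: Larsen 10–5.
Blum vs Chen: Blum is ranked higher on 2+3 = 5 ballots, Chen on 10. Chen wins 10–5.
Blum vs Park: Park wins 10–5.
Larsen–Chen: Larsen 12–3.
Larsen vs Park: 10 to 5, Larsen.
Chen vs Park: Park wins 11–4.
No nominee is unbeaten: Dube loses to Park; Blum loses to Dube; Larsen loses to Dube; Chen loses to Dube; Park loses to Larsen. In particular Dube → Larsen → Park → Dube is a majority cycle — no Condorcet winner exists.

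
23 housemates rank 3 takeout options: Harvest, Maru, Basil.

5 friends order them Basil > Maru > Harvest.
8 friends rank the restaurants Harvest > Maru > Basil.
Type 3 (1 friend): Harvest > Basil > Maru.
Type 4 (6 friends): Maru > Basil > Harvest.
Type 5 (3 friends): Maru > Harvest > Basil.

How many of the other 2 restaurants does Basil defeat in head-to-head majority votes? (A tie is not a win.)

Basil against each rival (23 friends):
Basil vs Harvest: Harvest, 12–11.
Basil vs Maru: Maru wins 17–6.
Basil beats no one; loses to Harvest, Maru — 0 pairwise wins.

0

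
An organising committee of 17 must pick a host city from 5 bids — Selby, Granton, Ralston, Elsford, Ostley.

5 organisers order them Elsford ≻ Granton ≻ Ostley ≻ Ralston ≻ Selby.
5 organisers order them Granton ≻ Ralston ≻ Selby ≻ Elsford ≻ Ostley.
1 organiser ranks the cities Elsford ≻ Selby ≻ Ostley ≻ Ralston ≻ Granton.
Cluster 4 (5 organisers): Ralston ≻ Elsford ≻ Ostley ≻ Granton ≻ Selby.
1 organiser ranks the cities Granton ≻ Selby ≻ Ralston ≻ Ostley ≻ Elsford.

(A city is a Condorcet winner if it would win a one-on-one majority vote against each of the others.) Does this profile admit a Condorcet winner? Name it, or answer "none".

none

Pairwise majorities:
Selby vs Granton: Granton wins 16–1.
Selby–Ralston: Ralston 15–2.
Selby vs Elsford: 6 to 11, Elsford.
Selby vs Ostley: Selby preferred on 5+1+1 = 7 ballots; Ostley wins 10–7.
Granton vs Ralston: Granton, 11–6.
Granton–Elsford: Elsford 11–6.
Granton vs Ostley: 5+5+1 = 11 for Granton, 6 for Ostley — Granton by 11–6.
Ralston vs Elsford: Ralston preferred on 5+5+1 = 11 ballots; Ralston wins 11–6.
Ralston vs Ostley: Ralston, 11–6.
Elsford vs Ostley: Elsford wins 16–1.
Every city loses at least once (Selby loses to Granton; Granton loses to Elsford; Ralston loses to Granton; Elsford loses to Ralston; Ostley loses to Granton). The majority relation contains the cycle Granton > Ralston > Elsford > Granton, so there is no Condorcet winner.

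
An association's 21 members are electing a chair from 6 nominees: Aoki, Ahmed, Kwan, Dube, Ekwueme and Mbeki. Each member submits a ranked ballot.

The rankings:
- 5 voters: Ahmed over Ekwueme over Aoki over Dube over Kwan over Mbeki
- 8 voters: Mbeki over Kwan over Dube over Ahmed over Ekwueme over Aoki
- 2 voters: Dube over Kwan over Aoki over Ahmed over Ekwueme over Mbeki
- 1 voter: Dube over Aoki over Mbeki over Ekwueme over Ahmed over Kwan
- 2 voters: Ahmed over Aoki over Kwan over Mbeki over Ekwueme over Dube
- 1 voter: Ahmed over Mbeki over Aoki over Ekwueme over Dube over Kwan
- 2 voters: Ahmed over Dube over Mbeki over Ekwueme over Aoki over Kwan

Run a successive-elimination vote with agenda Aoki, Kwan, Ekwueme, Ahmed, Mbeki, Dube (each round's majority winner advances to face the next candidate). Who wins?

Round 1: Aoki vs Kwan — 11–10, Aoki advances.
Round 2: Aoki vs Ekwueme — 6–15, Ekwueme advances.
Round 3: Ekwueme vs Ahmed — 1–20, Ahmed advances.
Round 4: Ahmed vs Mbeki — 12–9, Ahmed advances.
Round 5: Ahmed vs Dube — 10–11, Dube advances.
The agenda winner is Dube.

Dube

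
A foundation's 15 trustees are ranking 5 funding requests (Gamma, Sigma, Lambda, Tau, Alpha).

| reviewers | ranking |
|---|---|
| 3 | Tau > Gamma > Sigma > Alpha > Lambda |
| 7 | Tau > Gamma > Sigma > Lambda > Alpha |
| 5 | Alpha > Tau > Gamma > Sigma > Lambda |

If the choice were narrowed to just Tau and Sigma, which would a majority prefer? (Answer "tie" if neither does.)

Ballots ranking Tau above Sigma: 3 + 7 + 5 = 15.
Ballots ranking Sigma above Tau: 15 − 15 = 0.
Tau wins the head-to-head 15–0.

Tau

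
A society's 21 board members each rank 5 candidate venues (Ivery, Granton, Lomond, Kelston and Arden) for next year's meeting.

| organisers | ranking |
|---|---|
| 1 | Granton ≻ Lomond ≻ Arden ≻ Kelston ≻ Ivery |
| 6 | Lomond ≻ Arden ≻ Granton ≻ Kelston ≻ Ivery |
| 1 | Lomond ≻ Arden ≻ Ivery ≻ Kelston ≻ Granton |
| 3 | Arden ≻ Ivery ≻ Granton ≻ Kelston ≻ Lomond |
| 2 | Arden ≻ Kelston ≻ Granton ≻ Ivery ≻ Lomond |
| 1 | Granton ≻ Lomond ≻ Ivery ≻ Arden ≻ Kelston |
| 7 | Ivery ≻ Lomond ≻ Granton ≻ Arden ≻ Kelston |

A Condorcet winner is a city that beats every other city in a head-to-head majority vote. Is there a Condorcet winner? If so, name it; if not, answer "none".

Pairwise majorities:
Ivery vs Granton: 1+3+7 = 11 for Ivery, 10 for Granton — Ivery by 11–10.
Ivery vs Lomond: Ivery is ranked higher on 3+2+7 = 12 ballots, Lomond on 9. Ivery wins 12–9.
Ivery vs Kelston: 1+3+1+7 = 12 for Ivery, 9 for Kelston — Ivery by 12–9.
Ivery vs Arden: 8 to 13, Arden.
Granton vs Lomond: Granton preferred on 1+3+2+1 = 7 ballots; Lomond wins 14–7.
Granton vs Kelston: 18 to 3, Granton.
Granton vs Arden: Granton is ranked higher on 1+1+7 = 9 ballots, Arden on 12. Arden wins 12–9.
Lomond vs Kelston: 16 to 5, Lomond.
Lomond vs Arden: Lomond preferred on 1+6+1+1+7 = 16 ballots; Lomond wins 16–5.
Kelston vs Arden: Kelston is ranked higher on 0 ballots, Arden on 21. Arden wins 21–0.
Each city drops at least one matchup (Ivery loses to Arden; Granton loses to Ivery; Lomond loses to Ivery; Kelston loses to Ivery; Arden loses to Lomond); the cycle Ivery beats Lomond beats Arden beats Ivery rules out a Condorcet winner.

none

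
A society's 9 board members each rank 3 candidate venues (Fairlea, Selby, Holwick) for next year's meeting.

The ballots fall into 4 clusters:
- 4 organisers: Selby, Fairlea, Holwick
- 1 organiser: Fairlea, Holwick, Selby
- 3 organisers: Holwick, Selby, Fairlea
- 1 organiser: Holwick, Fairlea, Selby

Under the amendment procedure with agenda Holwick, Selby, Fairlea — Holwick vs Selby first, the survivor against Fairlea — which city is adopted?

Round 1: Holwick vs Selby — 5–4, Holwick advances.
Round 2: Holwick vs Fairlea — 4–5, Fairlea advances.
The agenda winner is Fairlea.

Fairlea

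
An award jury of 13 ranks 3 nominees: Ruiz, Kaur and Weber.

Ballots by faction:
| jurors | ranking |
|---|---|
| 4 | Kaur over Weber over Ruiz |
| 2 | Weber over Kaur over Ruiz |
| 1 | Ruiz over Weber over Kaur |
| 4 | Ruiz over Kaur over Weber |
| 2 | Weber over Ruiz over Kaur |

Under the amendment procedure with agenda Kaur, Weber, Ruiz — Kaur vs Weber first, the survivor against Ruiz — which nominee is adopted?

Ruiz

Round 1: Kaur vs Weber — 8–5, Kaur advances.
Round 2: Kaur vs Ruiz — 6–7, Ruiz advances.
The agenda winner is Ruiz.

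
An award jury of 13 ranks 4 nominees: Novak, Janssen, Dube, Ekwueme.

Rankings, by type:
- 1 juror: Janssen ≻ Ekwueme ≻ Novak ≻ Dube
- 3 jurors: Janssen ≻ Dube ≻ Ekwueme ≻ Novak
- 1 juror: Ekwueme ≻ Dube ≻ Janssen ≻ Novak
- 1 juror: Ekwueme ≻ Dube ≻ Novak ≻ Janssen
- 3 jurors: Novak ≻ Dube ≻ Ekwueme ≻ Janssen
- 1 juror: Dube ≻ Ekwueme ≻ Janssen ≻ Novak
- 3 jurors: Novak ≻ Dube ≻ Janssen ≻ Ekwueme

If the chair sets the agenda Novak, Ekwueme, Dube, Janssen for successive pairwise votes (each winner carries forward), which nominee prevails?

Dube

Round 1: Novak vs Ekwueme — 6–7, Ekwueme advances.
Round 2: Ekwueme vs Dube — 3–10, Dube advances.
Round 3: Dube vs Janssen — 9–4, Dube advances.
The agenda winner is Dube.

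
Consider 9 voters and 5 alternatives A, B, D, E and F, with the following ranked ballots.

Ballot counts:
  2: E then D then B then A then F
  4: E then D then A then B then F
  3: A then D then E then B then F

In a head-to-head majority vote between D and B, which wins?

D

Ballots ranking D above B: 2 + 4 + 3 = 9.
Ballots ranking B above D: 9 − 9 = 0.
D wins the head-to-head 9–0.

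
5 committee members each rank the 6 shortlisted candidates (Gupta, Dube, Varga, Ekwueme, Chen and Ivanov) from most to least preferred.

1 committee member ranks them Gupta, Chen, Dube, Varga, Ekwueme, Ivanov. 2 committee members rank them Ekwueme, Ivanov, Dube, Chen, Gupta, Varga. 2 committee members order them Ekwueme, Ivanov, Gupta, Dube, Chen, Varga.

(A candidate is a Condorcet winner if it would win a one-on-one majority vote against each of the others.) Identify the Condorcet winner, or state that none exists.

Head-to-head results (5 committee members):
Gupta vs Dube: Gupta wins 3–2.
Gupta–Varga: Gupta 5–0.
Gupta vs Ekwueme: Ekwueme wins 4–1.
Gupta vs Chen: Gupta wins 3–2.
Gupta–Ivanov: Ivanov 4–1.
Dube vs Varga: Dube wins 5–0.
Dube vs Ekwueme: Ekwueme, 4–1.
Dube vs Chen: Dube wins 4–1.
Dube vs Ivanov: Ivanov, 4–1.
Varga–Ekwueme: Ekwueme 4–1.
Varga vs Chen: Chen wins 5–0.
Varga vs Ivanov: Ivanov, 4–1.
Ekwueme vs Chen: Ekwueme, 4–1.
Ekwueme vs Ivanov: Ekwueme, 5–0.
Chen–Ivanov: Ivanov 4–1.
Ekwueme wins every pairwise contest, so Ekwueme is the Condorcet winner.

Ekwueme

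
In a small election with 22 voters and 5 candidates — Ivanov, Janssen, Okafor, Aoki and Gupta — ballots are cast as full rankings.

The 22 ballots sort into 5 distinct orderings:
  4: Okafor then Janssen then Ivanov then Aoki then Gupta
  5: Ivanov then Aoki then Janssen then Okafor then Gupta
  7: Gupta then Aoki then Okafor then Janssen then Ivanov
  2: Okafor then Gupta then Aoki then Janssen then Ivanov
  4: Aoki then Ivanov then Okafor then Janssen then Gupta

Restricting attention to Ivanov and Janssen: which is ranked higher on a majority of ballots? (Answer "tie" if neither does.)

Janssen

Ballots ranking Ivanov above Janssen: 5 + 4 = 9.
Ballots ranking Janssen above Ivanov: 22 − 9 = 13.
Janssen wins the head-to-head 13–9.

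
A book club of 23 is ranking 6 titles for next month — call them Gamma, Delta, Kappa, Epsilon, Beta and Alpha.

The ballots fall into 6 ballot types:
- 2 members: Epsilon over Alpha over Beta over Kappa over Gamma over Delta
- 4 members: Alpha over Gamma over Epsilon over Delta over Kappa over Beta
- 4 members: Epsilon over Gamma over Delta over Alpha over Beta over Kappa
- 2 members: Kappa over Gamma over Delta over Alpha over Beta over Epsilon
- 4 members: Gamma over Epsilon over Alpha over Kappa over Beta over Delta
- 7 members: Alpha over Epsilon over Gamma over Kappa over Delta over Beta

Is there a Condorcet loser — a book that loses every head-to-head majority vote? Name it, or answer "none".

Head-to-head results (23 members):
Gamma vs Delta: Gamma wins 23–0.
Gamma vs Kappa: Gamma is ranked higher on 4+4+4+7 = 19 ballots, Kappa on 4. Gamma wins 19–4.
Gamma vs Epsilon: Gamma preferred on 4+2+4 = 10 ballots; Epsilon wins 13–10.
Gamma vs Beta: 4+4+2+4+7 = 21 for Gamma, 2 for Beta — Gamma by 21–2.
Gamma vs Alpha: Alpha, 13–10.
Delta–Kappa: Kappa 15–8.
Delta vs Epsilon: Epsilon wins 21–2.
Delta–Beta: Delta 17–6.
Delta vs Alpha: 6 to 17, Alpha.
Kappa vs Epsilon: Epsilon wins 21–2.
Kappa–Beta: Kappa 17–6.
Kappa–Alpha: Alpha 21–2.
Epsilon vs Beta: 21 to 2, Epsilon.
Epsilon vs Alpha: 2+4+4 = 10 for Epsilon, 13 for Alpha — Alpha by 13–10.
Beta vs Alpha: Alpha wins 23–0.
Only Beta has no wins; Beta is the Condorcet loser.

Beta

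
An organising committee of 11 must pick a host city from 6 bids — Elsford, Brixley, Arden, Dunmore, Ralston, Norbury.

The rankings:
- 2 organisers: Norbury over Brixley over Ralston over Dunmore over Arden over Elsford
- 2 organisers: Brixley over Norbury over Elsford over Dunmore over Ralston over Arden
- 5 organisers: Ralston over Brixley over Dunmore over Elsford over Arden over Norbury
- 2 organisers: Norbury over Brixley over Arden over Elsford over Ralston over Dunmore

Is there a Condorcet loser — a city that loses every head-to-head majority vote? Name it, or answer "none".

Head-to-head results (11 organisers):
Elsford vs Brixley: 0 for Elsford, 11 for Brixley — Brixley by 11–0.
Elsford vs Arden: Elsford is ranked higher on 2+5 = 7 ballots, Arden on 4. Elsford wins 7–4.
Elsford–Dunmore: Dunmore 7–4.
Elsford–Ralston: Ralston 7–4.
Elsford vs Norbury: Norbury, 6–5.
Brixley vs Arden: Brixley preferred on 2+2+5+2 = 11 ballots; Brixley wins 11–0.
Brixley vs Dunmore: Brixley wins 11–0.
Brixley vs Ralston: Brixley preferred on 2+2+2 = 6 ballots; Brixley wins 6–5.
Brixley vs Norbury: Brixley wins 7–4.
Arden vs Dunmore: 2 for Arden, 9 for Dunmore — Dunmore by 9–2.
Arden vs Ralston: 2 to 9, Ralston.
Arden–Norbury: Norbury 6–5.
Dunmore vs Ralston: Dunmore preferred on 2 ballots; Ralston wins 9–2.
Dunmore vs Norbury: 5 for Dunmore, 6 for Norbury — Norbury by 6–5.
Ralston vs Norbury: Norbury wins 6–5.
Only Arden has no wins; Arden is the Condorcet loser.

Arden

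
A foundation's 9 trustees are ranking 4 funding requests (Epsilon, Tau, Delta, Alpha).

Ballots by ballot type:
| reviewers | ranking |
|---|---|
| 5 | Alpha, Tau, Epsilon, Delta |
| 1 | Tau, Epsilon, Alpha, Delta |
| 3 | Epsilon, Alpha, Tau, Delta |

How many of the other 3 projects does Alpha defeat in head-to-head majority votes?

3

Alpha against each rival (9 reviewers):
Alpha vs Epsilon: Alpha wins 5–4.
Alpha vs Tau: 8 to 1, Alpha.
Alpha vs Delta: 5+1+3 = 9 for Alpha, 0 for Delta — Alpha by 9–0.
Alpha beats Epsilon, Tau, Delta — 3 pairwise wins.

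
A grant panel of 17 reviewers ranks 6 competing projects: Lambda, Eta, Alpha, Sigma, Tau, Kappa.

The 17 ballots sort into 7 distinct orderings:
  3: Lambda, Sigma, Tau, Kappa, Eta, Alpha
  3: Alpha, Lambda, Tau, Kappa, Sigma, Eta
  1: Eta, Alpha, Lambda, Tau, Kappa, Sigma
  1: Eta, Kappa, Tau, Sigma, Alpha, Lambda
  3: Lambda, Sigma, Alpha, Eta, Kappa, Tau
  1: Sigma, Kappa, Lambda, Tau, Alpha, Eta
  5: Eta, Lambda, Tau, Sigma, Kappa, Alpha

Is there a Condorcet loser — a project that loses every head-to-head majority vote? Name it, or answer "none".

Alpha

Head-to-head results (17 reviewers):
Lambda vs Eta: Lambda, 10–7.
Lambda vs Alpha: Lambda preferred on 3+3+1+5 = 12 ballots; Lambda wins 12–5.
Lambda–Sigma: Lambda 15–2.
Lambda vs Tau: Lambda preferred on 3+3+1+3+1+5 = 16 ballots; Lambda wins 16–1.
Lambda vs Kappa: 3+3+1+3+5 = 15 for Lambda, 2 for Kappa — Lambda by 15–2.
Eta vs Alpha: Eta, 10–7.
Eta vs Sigma: Sigma wins 10–7.
Eta vs Tau: 1+1+3+5 = 10 for Eta, 7 for Tau — Eta by 10–7.
Eta vs Kappa: 10 to 7, Eta.
Alpha vs Sigma: Sigma wins 13–4.
Alpha vs Tau: 3+1+3 = 7 for Alpha, 10 for Tau — Tau by 10–7.
Alpha vs Kappa: Alpha preferred on 3+1+3 = 7 ballots; Kappa wins 10–7.
Sigma vs Tau: Tau wins 10–7.
Sigma vs Kappa: 3+3+1+5 = 12 for Sigma, 5 for Kappa — Sigma by 12–5.
Tau vs Kappa: 12 to 5, Tau.
Alpha loses to every other project — it is the Condorcet loser.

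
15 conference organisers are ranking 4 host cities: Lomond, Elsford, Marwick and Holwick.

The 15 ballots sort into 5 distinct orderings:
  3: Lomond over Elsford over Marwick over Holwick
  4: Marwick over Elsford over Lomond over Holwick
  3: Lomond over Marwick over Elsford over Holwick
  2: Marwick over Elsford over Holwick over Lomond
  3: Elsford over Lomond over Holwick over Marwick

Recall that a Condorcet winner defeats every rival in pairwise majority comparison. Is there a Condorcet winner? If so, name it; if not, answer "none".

none

Head-to-head results (15 organisers):
Lomond vs Elsford: Elsford wins 9–6.
Lomond vs Marwick: Lomond preferred on 3+3+3 = 9 ballots; Lomond wins 9–6.
Lomond vs Holwick: 13 to 2, Lomond.
Elsford–Marwick: Marwick 9–6.
Elsford–Holwick: Elsford 15–0.
Marwick vs Holwick: 3+4+3+2 = 12 for Marwick, 3 for Holwick — Marwick by 12–3.
No city is unbeaten: Lomond loses to Elsford; Elsford loses to Marwick; Marwick loses to Lomond; Holwick loses to Lomond. In particular Lomond beats Marwick beats Elsford beats Lomond is a majority cycle — no Condorcet winner exists.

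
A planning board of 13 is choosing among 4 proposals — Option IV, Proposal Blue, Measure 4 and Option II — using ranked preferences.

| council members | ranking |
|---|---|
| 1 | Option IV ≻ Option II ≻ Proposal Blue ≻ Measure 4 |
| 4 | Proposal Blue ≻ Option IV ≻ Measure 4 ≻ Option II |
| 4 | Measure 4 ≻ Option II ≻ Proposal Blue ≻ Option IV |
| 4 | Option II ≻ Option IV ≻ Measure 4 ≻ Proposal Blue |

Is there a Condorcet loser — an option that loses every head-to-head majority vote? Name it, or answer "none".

Pairwise majorities:
Option IV–Proposal Blue: Proposal Blue 8–5.
Option IV vs Measure 4: Option IV wins 9–4.
Option IV vs Option II: 1+4 = 5 for Option IV, 8 for Option II — Option II by 8–5.
Proposal Blue vs Measure 4: Measure 4, 8–5.
Proposal Blue vs Option II: 4 for Proposal Blue, 9 for Option II — Option II by 9–4.
Measure 4–Option II: Measure 4 8–5.
Each option has at least one pairwise win (Option IV beats Measure 4; Proposal Blue beats Option IV; Measure 4 beats Proposal Blue; Option II beats Option IV) — no Condorcet loser.

none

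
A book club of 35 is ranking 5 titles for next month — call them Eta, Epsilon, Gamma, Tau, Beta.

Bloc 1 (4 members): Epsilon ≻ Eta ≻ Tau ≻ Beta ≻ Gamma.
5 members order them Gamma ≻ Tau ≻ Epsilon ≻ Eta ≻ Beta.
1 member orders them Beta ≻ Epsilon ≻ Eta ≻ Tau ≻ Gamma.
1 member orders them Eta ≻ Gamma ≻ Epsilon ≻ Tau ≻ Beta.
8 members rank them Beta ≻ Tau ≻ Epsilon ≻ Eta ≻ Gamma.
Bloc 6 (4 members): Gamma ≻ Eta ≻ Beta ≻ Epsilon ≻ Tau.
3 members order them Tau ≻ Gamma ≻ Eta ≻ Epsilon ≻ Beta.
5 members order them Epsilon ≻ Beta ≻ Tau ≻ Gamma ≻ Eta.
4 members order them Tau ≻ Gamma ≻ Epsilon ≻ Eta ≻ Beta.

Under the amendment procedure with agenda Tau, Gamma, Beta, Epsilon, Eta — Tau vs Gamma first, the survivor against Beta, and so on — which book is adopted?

Epsilon

Round 1: Tau vs Gamma — 25–10, Tau advances.
Round 2: Tau vs Beta — 17–18, Beta advances.
Round 3: Beta vs Epsilon — 13–22, Epsilon advances.
Round 4: Epsilon vs Eta — 27–8, Epsilon advances.
The agenda winner is Epsilon.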